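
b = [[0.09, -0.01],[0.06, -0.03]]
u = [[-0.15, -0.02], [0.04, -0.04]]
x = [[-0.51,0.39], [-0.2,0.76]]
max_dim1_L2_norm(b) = 0.09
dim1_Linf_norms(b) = [0.09, 0.06]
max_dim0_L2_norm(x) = 0.85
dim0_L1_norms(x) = [0.71, 1.15]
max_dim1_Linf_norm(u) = 0.15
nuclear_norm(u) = 0.20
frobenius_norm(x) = 1.01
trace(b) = 0.06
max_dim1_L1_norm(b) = 0.1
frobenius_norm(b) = 0.11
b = x @ u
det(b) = -0.00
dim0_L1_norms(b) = [0.15, 0.04]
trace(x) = 0.25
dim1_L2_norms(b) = [0.09, 0.07]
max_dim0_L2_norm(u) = 0.16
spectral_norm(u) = 0.16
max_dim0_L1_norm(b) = 0.15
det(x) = -0.31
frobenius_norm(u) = 0.16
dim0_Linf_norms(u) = [0.15, 0.04]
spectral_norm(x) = 0.96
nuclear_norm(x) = 1.28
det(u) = 0.01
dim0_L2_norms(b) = [0.11, 0.03]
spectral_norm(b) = 0.11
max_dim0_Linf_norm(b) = 0.09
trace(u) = -0.19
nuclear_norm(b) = 0.13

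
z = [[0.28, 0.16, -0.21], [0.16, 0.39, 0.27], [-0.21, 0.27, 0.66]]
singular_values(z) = [0.85, 0.49, 0.0]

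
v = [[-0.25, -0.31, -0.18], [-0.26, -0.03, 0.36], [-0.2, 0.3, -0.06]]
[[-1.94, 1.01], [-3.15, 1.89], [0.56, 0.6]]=v@[[5.36,-4.58], [4.55,-0.66], [-4.51,1.89]]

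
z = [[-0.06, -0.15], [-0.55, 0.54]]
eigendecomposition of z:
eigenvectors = [[-0.79, 0.21], [-0.61, -0.98]]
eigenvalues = [-0.18, 0.66]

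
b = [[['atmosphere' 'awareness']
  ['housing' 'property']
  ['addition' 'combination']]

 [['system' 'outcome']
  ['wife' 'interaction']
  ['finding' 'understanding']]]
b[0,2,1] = 'combination'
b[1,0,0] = 'system'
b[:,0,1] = ['awareness', 'outcome']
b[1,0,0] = 'system'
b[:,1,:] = [['housing', 'property'], ['wife', 'interaction']]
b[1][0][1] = 'outcome'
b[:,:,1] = [['awareness', 'property', 'combination'], ['outcome', 'interaction', 'understanding']]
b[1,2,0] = 'finding'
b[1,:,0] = ['system', 'wife', 'finding']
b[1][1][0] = 'wife'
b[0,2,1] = 'combination'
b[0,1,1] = 'property'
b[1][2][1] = 'understanding'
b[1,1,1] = 'interaction'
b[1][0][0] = 'system'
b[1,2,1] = 'understanding'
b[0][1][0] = 'housing'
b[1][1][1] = 'interaction'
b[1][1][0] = 'wife'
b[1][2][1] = 'understanding'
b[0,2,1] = 'combination'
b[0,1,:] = ['housing', 'property']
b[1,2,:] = ['finding', 'understanding']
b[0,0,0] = 'atmosphere'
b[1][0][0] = 'system'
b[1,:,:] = [['system', 'outcome'], ['wife', 'interaction'], ['finding', 'understanding']]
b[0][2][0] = 'addition'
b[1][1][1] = 'interaction'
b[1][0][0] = 'system'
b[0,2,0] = 'addition'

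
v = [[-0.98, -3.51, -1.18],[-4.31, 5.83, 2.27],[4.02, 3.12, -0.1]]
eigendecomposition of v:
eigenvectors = [[0.16, -0.03, -0.38], [0.35, -0.32, 0.91], [-0.92, 0.95, 0.16]]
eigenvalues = [-1.97, -1.3, 8.02]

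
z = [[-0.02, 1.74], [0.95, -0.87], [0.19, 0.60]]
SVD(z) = [[-0.82,-0.41], [0.51,-0.84], [-0.26,-0.36]] @ diag([2.076091865492528, 0.8793989800060928]) @ [[0.22, -0.98], [-0.98, -0.22]]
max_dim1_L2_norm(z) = 1.74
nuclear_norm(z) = 2.96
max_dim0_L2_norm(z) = 2.04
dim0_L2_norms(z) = [0.97, 2.04]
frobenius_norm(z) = 2.25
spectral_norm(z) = 2.08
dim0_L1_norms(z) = [1.16, 3.21]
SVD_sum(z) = [[-0.37, 1.66], [0.23, -1.03], [-0.12, 0.53]] + [[0.35,0.08], [0.72,0.16], [0.31,0.07]]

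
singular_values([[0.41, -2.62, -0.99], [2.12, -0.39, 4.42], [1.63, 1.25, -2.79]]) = [5.43, 2.91, 2.49]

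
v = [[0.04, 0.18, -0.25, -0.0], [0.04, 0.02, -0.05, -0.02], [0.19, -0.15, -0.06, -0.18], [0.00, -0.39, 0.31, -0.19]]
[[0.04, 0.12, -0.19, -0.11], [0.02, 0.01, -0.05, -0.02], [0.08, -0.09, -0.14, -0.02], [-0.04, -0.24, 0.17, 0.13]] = v @ [[0.38, -0.06, -0.16, 0.05], [-0.06, 0.82, 0.09, -0.26], [-0.16, 0.09, 0.80, 0.25], [0.05, -0.26, 0.25, 0.28]]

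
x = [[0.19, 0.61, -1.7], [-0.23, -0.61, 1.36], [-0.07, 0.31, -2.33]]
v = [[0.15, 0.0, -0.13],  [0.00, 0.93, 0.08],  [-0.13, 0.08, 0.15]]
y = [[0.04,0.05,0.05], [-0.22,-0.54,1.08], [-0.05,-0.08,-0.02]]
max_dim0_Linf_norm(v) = 0.93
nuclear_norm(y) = 1.35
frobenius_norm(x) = 3.33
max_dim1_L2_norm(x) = 2.35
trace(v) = 1.23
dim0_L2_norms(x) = [0.31, 0.92, 3.19]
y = v @ x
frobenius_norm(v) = 0.98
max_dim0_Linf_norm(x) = 2.33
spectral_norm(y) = 1.23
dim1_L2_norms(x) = [1.82, 1.51, 2.35]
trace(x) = -2.75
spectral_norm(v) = 0.94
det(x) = -0.00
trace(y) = -0.52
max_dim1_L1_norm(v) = 1.01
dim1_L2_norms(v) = [0.2, 0.93, 0.21]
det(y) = 0.00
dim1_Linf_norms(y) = [0.05, 1.08, 0.08]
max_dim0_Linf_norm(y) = 1.08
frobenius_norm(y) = 1.23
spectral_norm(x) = 3.30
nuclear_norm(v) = 1.23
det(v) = 0.00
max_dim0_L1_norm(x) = 5.39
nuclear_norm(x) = 3.79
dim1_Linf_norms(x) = [1.7, 1.36, 2.33]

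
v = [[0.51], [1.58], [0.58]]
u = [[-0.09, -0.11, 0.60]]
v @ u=[[-0.05, -0.06, 0.31], [-0.14, -0.17, 0.95], [-0.05, -0.06, 0.35]]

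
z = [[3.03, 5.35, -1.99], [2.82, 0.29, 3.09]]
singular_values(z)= [6.51, 4.12]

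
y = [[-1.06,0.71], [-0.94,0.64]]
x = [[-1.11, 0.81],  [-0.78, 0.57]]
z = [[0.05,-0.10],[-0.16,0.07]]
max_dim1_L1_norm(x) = 1.92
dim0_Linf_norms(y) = [1.06, 0.71]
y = z + x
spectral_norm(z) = 0.20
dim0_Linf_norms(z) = [0.16, 0.1]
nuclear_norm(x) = 1.68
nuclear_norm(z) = 0.26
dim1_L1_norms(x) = [1.92, 1.35]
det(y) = -0.01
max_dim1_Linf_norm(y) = 1.06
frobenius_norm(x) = 1.68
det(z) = -0.01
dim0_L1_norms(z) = [0.21, 0.17]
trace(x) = -0.54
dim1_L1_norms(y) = [1.77, 1.58]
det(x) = -0.00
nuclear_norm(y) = 1.72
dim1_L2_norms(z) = [0.11, 0.17]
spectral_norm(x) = 1.68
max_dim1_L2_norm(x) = 1.37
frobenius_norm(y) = 1.71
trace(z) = 0.12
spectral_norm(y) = 1.71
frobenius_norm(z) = 0.21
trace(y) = -0.42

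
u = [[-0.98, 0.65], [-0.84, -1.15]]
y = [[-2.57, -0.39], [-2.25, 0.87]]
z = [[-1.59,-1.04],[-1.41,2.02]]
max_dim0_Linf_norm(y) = 2.57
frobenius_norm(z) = 3.11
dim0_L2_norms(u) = [1.29, 1.32]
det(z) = -4.68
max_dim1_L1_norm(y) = 3.12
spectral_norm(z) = 2.47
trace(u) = -2.13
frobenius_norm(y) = 3.55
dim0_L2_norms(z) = [2.13, 2.27]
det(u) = 1.67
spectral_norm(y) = 3.43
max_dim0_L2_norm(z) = 2.27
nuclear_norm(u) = 2.60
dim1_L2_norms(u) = [1.18, 1.42]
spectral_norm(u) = 1.43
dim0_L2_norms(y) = [3.42, 0.95]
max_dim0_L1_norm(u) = 1.82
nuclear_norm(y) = 4.34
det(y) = -3.11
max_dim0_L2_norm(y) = 3.42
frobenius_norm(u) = 1.85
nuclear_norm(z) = 4.36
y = z + u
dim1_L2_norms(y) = [2.6, 2.41]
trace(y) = -1.70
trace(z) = 0.43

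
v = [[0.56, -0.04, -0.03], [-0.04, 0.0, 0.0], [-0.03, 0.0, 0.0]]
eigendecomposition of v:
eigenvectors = [[1.0, -0.09, -0.00], [-0.07, -0.80, -0.60], [-0.05, -0.6, 0.80]]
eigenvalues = [0.56, -0.0, 0.0]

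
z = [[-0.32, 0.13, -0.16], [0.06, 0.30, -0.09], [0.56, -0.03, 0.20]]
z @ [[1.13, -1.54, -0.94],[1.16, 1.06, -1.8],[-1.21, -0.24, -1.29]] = [[-0.02, 0.67, 0.27], [0.52, 0.25, -0.48], [0.36, -0.94, -0.73]]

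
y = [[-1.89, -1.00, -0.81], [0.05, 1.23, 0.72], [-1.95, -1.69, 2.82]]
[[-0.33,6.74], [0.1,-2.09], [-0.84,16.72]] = y @ [[0.15, -2.99], [0.14, -2.84], [-0.11, 2.16]]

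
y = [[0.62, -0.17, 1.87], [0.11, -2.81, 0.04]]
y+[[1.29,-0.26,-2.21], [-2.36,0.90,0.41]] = [[1.91,-0.43,-0.34], [-2.25,-1.91,0.45]]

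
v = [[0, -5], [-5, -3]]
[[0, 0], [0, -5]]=v@[[0, 1], [0, 0]]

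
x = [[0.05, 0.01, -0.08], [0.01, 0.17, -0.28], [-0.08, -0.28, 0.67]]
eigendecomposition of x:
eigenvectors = [[-0.1, -0.72, -0.68], [-0.40, -0.60, 0.69], [0.91, -0.35, 0.23]]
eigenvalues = [0.8, 0.02, 0.07]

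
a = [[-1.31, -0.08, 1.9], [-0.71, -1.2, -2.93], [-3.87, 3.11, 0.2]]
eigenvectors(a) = [[(-0.61+0j),0.07-0.34j,0.07+0.34j],[(-0.79+0j),(-0.05+0.55j),(-0.05-0.55j)],[(0.05+0j),(0.76+0j),0.76-0.00j]]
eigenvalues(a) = [(-1.57+0j), (-0.37+4.02j), (-0.37-4.02j)]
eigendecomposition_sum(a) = [[-0.87+0.00j,(-0.54-0j),0.04-0.00j], [-1.12+0.00j,(-0.69-0j),(0.05-0j)], [0.07-0.00j,(0.04+0j),-0.00+0.00j]] + [[-0.22+0.88j, 0.23-0.68j, 0.93+0.14j], [0.21-1.43j, -0.25+1.11j, (-1.49-0.07j)], [(-1.97-0.09j), (1.53+0.2j), 0.10+2.03j]] + [[(-0.22-0.88j), 0.23+0.68j, 0.93-0.14j], [(0.21+1.43j), (-0.25-1.11j), -1.49+0.07j], [(-1.97+0.09j), (1.53-0.2j), 0.10-2.03j]]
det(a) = -25.56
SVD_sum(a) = [[-1.05, 0.85, 0.32],[0.66, -0.53, -0.20],[-3.7, 2.97, 1.14]] + [[0.45, 0.07, 1.27],[-1.02, -0.17, -2.88],[-0.31, -0.05, -0.88]] + [[-0.71, -1.00, 0.31], [-0.35, -0.5, 0.15], [0.14, 0.19, -0.06]]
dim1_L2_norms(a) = [2.31, 3.24, 4.97]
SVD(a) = [[-0.27, 0.39, -0.88], [0.17, -0.88, -0.44], [-0.95, -0.27, 0.17]] @ diag([5.143271352633903, 3.4709103945666056, 1.4317963633369546]) @ [[0.76, -0.61, -0.23],[0.33, 0.05, 0.94],[0.56, 0.79, -0.24]]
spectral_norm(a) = 5.14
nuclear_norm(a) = 10.05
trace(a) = -2.31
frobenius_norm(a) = 6.37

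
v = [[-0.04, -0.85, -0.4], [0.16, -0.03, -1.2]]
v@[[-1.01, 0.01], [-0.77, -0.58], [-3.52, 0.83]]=[[2.1, 0.16], [4.09, -0.98]]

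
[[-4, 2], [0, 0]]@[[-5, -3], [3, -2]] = [[26, 8], [0, 0]]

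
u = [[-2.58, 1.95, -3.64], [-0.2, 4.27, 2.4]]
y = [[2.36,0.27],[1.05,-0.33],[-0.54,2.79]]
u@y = [[-2.08, -11.50],[2.72, 5.23]]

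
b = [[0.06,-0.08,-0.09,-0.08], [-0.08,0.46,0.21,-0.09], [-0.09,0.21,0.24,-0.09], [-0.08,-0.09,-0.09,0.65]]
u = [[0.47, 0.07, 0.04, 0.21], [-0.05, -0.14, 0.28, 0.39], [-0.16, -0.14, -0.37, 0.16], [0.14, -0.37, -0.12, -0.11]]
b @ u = [[0.04, 0.06, 0.02, -0.02], [-0.11, -0.07, 0.06, 0.21], [-0.1, -0.04, -0.02, 0.11], [0.07, -0.22, -0.07, -0.14]]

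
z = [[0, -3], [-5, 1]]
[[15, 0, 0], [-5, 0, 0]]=z@[[0, 0, 0], [-5, 0, 0]]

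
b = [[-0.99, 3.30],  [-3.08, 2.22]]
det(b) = 7.966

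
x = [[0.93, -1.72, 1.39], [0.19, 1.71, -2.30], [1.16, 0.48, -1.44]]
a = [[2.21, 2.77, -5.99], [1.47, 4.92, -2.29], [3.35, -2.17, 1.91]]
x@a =[[4.18, -8.90, 1.02], [-4.77, 13.93, -9.45], [-1.55, 8.7, -10.80]]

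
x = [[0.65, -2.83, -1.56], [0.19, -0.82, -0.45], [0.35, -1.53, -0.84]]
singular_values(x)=[3.87, 0.0, 0.0]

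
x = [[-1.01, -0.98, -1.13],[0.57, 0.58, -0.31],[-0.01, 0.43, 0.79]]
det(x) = -0.44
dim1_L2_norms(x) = [1.8, 0.87, 0.9]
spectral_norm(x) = 2.00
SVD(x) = [[-0.90, 0.02, 0.43],  [0.22, -0.84, 0.49],  [0.37, 0.54, 0.75]] @ diag([1.9968167894778903, 0.8792310588954119, 0.2521417346114352]) @ [[0.52, 0.59, 0.62], [-0.57, -0.31, 0.76], [-0.64, 0.75, -0.17]]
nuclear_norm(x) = 3.13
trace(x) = 0.36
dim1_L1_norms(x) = [3.12, 1.46, 1.23]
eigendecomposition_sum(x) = [[(-0.83-0j), (-0.39-0j), (-0.68+0j)],  [(0.33+0j), (0.16+0j), 0.27-0.00j],  [(-0.1-0j), -0.05-0.00j, -0.08+0.00j]] + [[(-0.09+0.04j), -0.30+0.02j, -0.22-0.27j], [0.12+0.12j, 0.21+0.45j, -0.29+0.51j], [0.04-0.12j, 0.24-0.28j, 0.44+0.04j]] + [[-0.09-0.04j, -0.30-0.02j, -0.22+0.27j], [0.12-0.12j, (0.21-0.45j), (-0.29-0.51j)], [(0.04+0.12j), (0.24+0.28j), 0.44-0.04j]]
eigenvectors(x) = [[(-0.92+0j),  -0.15+0.41j,  -0.15-0.41j],  [0.37+0.00j,  (0.72+0j),  (0.72-0j)],  [-0.11+0.00j,  -0.22-0.49j,  (-0.22+0.49j)]]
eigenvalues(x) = [(-0.75+0j), (0.56+0.53j), (0.56-0.53j)]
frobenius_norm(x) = 2.20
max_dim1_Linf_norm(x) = 1.13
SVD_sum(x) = [[-0.93, -1.06, -1.12],[0.23, 0.26, 0.28],[0.38, 0.43, 0.46]] + [[-0.01, -0.00, 0.01], [0.42, 0.23, -0.56], [-0.27, -0.15, 0.36]] + [[-0.07, 0.08, -0.02], [-0.08, 0.09, -0.02], [-0.12, 0.14, -0.03]]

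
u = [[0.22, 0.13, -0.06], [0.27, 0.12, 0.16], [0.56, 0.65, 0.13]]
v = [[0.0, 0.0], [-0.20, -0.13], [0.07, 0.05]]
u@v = [[-0.03,  -0.02],[-0.01,  -0.01],[-0.12,  -0.08]]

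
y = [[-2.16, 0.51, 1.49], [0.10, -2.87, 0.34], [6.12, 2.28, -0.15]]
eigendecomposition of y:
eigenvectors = [[-0.33, -0.52, 0.27],[-0.07, -0.15, -0.95],[-0.94, 0.84, 0.18]]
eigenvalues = [2.18, -4.39, -2.96]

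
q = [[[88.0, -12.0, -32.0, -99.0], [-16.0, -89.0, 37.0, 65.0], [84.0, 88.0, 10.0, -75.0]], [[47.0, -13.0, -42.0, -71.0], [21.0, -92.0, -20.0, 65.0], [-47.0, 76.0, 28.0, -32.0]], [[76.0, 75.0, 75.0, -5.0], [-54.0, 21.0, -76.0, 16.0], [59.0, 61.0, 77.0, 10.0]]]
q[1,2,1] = 76.0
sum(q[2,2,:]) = 207.0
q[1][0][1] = -13.0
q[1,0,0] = 47.0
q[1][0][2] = -42.0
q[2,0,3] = -5.0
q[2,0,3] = -5.0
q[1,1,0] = 21.0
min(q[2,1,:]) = -76.0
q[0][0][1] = -12.0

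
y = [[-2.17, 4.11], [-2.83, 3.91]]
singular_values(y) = [6.68, 0.47]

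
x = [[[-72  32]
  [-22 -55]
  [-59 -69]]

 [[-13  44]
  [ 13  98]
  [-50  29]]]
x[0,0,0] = -72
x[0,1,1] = -55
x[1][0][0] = -13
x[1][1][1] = 98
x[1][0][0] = -13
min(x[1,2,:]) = -50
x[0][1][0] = -22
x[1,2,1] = 29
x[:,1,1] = [-55, 98]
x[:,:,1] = [[32, -55, -69], [44, 98, 29]]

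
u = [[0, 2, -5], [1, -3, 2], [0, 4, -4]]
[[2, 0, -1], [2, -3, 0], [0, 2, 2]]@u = [[0, 0, -6], [-3, 13, -16], [2, 2, -4]]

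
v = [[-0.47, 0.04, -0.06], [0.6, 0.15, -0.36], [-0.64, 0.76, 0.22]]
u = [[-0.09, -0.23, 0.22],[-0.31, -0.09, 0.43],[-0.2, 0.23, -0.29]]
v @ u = [[0.04, 0.09, -0.07], [-0.03, -0.23, 0.3], [-0.22, 0.13, 0.12]]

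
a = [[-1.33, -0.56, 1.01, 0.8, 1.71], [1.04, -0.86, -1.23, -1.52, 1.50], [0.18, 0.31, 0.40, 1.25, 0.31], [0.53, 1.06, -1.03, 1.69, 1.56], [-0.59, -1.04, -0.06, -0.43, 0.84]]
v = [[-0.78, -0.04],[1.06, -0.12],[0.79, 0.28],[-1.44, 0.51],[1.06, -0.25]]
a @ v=[[1.9, 0.38],  [1.08, -1.43],  [-0.97, 0.63],  [-0.88, 0.04],  [0.82, -0.3]]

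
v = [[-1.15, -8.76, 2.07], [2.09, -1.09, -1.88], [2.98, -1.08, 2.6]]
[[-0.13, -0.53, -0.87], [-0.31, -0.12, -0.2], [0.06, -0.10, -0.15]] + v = [[-1.28, -9.29, 1.20], [1.78, -1.21, -2.08], [3.04, -1.18, 2.45]]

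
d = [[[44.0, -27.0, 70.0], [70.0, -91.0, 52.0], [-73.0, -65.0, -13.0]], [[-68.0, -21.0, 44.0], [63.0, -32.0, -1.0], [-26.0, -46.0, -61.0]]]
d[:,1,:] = [[70.0, -91.0, 52.0], [63.0, -32.0, -1.0]]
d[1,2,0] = -26.0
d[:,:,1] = [[-27.0, -91.0, -65.0], [-21.0, -32.0, -46.0]]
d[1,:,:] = [[-68.0, -21.0, 44.0], [63.0, -32.0, -1.0], [-26.0, -46.0, -61.0]]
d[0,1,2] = 52.0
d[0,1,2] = 52.0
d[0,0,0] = 44.0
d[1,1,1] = -32.0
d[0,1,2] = 52.0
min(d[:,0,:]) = -68.0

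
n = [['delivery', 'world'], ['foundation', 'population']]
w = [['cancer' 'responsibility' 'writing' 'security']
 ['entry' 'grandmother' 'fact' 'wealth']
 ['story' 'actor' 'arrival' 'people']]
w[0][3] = 'security'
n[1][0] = 'foundation'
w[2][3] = 'people'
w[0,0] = 'cancer'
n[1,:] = ['foundation', 'population']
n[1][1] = 'population'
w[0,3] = 'security'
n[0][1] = 'world'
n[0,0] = 'delivery'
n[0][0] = 'delivery'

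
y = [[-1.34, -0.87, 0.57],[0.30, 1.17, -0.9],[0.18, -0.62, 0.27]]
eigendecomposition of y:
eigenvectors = [[0.96, 0.02, 0.34], [-0.19, -0.56, -0.83], [-0.19, -0.83, 0.45]]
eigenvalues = [-1.28, -0.16, 1.54]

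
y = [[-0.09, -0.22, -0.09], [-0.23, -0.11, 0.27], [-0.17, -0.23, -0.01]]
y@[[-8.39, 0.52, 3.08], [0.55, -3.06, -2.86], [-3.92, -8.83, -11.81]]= [[0.99, 1.42, 1.41], [0.81, -2.17, -3.58], [1.34, 0.70, 0.25]]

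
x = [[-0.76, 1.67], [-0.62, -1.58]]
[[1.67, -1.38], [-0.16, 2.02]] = x@ [[-1.06,-0.53], [0.52,-1.07]]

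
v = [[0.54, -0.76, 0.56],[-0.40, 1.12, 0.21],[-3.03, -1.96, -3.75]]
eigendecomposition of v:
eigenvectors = [[0.16, -0.63, 0.62],[0.06, -0.26, -0.79],[-0.98, 0.73, -0.06]]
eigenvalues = [-3.12, -0.42, 1.45]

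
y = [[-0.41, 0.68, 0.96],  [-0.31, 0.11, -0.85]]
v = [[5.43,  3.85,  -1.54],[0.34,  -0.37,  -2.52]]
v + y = [[5.02,  4.53,  -0.58], [0.03,  -0.26,  -3.37]]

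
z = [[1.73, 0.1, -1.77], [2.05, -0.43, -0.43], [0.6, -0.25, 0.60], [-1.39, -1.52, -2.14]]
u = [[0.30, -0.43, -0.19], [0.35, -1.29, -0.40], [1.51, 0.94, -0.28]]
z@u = [[-2.12, -2.54, 0.13], [-0.18, -0.73, -0.10], [1.0, 0.63, -0.18], [-4.18, 0.55, 1.47]]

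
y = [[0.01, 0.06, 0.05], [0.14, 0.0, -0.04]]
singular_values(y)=[0.15, 0.08]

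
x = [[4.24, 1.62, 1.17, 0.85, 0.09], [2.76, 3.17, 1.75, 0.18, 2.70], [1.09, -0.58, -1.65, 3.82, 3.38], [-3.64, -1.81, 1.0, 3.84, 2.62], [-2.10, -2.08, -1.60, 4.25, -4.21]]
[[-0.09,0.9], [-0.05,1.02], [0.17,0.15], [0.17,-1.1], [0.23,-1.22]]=x@[[-0.03, 0.19], [0.03, 0.13], [-0.04, -0.05], [0.04, -0.08], [-0.0, 0.07]]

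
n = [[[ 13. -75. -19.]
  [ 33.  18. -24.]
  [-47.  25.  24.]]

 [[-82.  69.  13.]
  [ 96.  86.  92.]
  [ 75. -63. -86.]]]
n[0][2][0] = -47.0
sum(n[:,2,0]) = 28.0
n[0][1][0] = 33.0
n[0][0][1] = -75.0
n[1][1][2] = 92.0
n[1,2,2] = -86.0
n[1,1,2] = 92.0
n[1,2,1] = -63.0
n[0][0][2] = -19.0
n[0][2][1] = 25.0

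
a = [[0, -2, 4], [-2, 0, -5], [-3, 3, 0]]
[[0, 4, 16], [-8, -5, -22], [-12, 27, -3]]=a @ [[4, -5, 1], [0, 4, 0], [0, 3, 4]]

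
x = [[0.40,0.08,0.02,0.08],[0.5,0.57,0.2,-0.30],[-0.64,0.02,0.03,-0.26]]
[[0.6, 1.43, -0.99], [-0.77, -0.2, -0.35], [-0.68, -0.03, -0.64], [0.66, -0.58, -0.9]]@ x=[[1.59, 0.84, 0.27, -0.12], [-0.18, -0.18, -0.07, 0.09], [0.12, -0.08, -0.04, 0.12], [0.55, -0.3, -0.13, 0.46]]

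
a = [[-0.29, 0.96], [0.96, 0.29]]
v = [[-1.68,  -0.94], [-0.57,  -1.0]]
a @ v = [[-0.06, -0.69], [-1.78, -1.19]]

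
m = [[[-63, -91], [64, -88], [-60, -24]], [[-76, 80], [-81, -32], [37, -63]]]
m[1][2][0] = 37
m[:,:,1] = [[-91, -88, -24], [80, -32, -63]]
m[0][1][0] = 64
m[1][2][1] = -63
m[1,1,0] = -81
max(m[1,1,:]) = -32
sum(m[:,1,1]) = -120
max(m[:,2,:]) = 37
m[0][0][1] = -91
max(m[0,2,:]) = -24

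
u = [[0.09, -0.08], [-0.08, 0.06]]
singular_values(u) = [0.16, 0.01]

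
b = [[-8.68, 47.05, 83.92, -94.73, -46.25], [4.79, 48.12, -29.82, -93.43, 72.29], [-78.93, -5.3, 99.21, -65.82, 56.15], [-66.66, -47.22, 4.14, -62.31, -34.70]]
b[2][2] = 99.21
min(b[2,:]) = -78.93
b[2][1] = -5.3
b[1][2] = -29.82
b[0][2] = 83.92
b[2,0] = -78.93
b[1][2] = -29.82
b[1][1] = 48.12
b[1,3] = -93.43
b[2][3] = -65.82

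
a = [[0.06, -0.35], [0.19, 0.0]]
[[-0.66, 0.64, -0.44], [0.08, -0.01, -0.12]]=a @[[0.4, -0.04, -0.65], [1.96, -1.83, 1.15]]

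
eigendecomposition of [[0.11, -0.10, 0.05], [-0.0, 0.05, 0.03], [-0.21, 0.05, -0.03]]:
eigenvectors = [[0.19+0.41j, (0.19-0.41j), (0.44+0j)], [(0.11+0.24j), (0.11-0.24j), -0.40+0.00j], [(-0.85+0j), -0.85-0.00j, -0.80+0.00j]]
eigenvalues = [(0.01+0.09j), (0.01-0.09j), (0.11+0j)]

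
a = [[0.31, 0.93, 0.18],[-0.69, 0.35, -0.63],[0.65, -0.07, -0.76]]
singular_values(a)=[1.0, 1.0, 1.0]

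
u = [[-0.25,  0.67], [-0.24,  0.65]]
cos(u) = [[1.05, -0.13],[0.05, 0.87]]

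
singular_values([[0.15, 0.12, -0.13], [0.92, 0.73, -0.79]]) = [1.43, 0.0]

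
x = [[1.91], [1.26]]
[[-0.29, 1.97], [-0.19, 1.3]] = x@ [[-0.15, 1.03]]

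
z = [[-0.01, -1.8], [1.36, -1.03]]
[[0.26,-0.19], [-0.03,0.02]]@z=[[-0.26, -0.27],  [0.03, 0.03]]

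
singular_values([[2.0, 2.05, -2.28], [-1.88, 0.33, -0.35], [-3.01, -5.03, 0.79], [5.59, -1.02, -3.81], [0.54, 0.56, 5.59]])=[8.77, 5.95, 4.3]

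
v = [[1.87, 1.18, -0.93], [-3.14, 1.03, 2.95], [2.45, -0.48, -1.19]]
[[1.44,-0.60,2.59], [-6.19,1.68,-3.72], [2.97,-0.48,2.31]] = v @ [[0.37, 0.16, 0.71], [-0.56, -0.14, 0.53], [-1.51, 0.79, -0.69]]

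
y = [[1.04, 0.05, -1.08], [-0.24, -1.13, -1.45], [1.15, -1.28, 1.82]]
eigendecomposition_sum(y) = [[0.51+1.09j, 0.11-0.43j, -0.51+0.91j], [-0.18+0.50j, (0.17-0.1j), (-0.44+0.12j)], [0.56-1.04j, (-0.4+0.16j), (1.01-0.13j)]] + [[(0.51-1.09j), 0.11+0.43j, -0.51-0.91j], [-0.18-0.50j, 0.17+0.10j, (-0.44-0.12j)], [0.56+1.04j, -0.40-0.16j, 1.01+0.13j]] + [[(0.01-0j), -0.17+0.00j, -0.07-0.00j],[0.12-0.00j, -1.46+0.00j, -0.58-0.00j],[(0.04-0j), -0.48+0.00j, (-0.19-0j)]]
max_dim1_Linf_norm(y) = 1.82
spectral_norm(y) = 2.69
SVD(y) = [[0.25, -0.49, -0.84], [0.42, -0.72, 0.55], [-0.87, -0.49, 0.02]] @ diag([2.688127164254275, 1.8125709224733066, 1.2038932676124292]) @ [[-0.31, 0.24, -0.92], [-0.49, 0.78, 0.37], [-0.81, -0.57, 0.13]]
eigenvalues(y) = [(1.68+0.86j), (1.68-0.86j), (-1.64+0j)]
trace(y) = 1.73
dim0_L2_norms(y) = [1.57, 1.71, 2.57]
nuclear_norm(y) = 5.70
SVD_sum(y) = [[-0.21, 0.16, -0.62],  [-0.35, 0.27, -1.04],  [0.73, -0.57, 2.15]] + [[0.43, -0.69, -0.33], [0.65, -1.03, -0.49], [0.44, -0.70, -0.33]] + [[0.82,0.58,-0.13], [-0.53,-0.38,0.08], [-0.02,-0.01,0.00]]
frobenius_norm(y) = 3.46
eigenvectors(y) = [[(-0.68+0j), -0.68-0.00j, 0.11+0.00j], [(-0.21-0.21j), -0.21+0.21j, 0.94+0.00j], [0.40+0.54j, 0.40-0.54j, 0.31+0.00j]]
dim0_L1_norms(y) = [2.43, 2.46, 4.35]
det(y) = -5.87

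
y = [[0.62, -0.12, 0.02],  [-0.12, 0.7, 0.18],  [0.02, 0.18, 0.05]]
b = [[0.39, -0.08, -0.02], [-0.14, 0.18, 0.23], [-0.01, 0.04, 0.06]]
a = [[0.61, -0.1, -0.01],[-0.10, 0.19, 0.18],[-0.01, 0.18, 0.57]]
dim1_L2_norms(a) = [0.62, 0.28, 0.6]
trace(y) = 1.37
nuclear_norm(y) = 1.37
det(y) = -0.00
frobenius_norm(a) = 0.90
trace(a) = 1.37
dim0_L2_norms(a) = [0.62, 0.28, 0.6]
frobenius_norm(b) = 0.52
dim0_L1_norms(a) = [0.72, 0.47, 0.76]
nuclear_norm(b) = 0.70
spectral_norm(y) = 0.81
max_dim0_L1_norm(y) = 1.0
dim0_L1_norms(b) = [0.54, 0.3, 0.31]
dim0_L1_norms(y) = [0.76, 1.0, 0.25]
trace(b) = 0.63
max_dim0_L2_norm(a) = 0.62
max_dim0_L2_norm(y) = 0.73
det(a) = 0.04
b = y @ a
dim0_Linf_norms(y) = [0.62, 0.7, 0.18]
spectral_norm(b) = 0.46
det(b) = 0.00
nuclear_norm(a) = 1.37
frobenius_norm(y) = 0.99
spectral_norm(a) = 0.68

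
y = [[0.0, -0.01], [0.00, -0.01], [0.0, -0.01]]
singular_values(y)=[0.02, 0.0]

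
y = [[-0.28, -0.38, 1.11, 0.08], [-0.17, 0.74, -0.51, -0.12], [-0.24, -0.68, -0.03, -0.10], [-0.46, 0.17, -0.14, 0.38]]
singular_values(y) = [1.48, 0.76, 0.63, 0.3]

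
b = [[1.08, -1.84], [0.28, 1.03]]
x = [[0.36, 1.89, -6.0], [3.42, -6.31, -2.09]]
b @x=[[-5.90, 13.65, -2.63], [3.62, -5.97, -3.83]]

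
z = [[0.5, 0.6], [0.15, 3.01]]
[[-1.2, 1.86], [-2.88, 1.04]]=z @ [[-1.33, 3.51], [-0.89, 0.17]]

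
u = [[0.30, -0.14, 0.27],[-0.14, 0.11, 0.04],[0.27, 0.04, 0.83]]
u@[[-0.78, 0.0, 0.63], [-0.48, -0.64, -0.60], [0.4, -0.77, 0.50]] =[[-0.06, -0.12, 0.41], [0.07, -0.10, -0.13], [0.1, -0.66, 0.56]]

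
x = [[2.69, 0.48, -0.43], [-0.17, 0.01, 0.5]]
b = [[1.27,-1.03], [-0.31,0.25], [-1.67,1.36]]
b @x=[[3.59, 0.60, -1.06], [-0.88, -0.15, 0.26], [-4.72, -0.79, 1.4]]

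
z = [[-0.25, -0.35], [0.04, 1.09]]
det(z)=-0.259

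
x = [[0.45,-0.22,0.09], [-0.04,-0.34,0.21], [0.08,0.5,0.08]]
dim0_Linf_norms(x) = [0.45, 0.5, 0.21]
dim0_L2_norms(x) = [0.46, 0.64, 0.24]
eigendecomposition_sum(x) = [[-0.01,-0.12,0.04],[-0.03,-0.4,0.14],[0.02,0.34,-0.12]] + [[0.46, -0.09, 0.06], [0.00, -0.00, 0.00], [0.10, -0.02, 0.01]] + [[0.0, -0.01, -0.01], [-0.01, 0.06, 0.07], [-0.04, 0.17, 0.19]]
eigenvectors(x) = [[-0.22,-0.98,-0.05], [-0.74,-0.01,0.34], [0.63,-0.21,0.94]]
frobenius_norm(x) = 0.83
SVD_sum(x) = [[0.07, -0.31, 0.05], [0.08, -0.34, 0.05], [-0.10, 0.43, -0.07]] + [[0.37, 0.10, 0.06], [-0.08, -0.02, -0.01], [0.2, 0.05, 0.04]] + [[0.0, -0.0, -0.02],[-0.03, 0.02, 0.17],[-0.02, 0.01, 0.11]]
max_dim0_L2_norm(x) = 0.64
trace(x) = 0.19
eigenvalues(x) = [-0.53, 0.47, 0.25]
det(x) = -0.06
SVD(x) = [[-0.50, 0.86, -0.12], [-0.53, -0.19, 0.82], [0.69, 0.47, 0.56]] @ diag([0.6578496223659398, 0.4531253882479558, 0.2121585654130657]) @ [[-0.22, 0.96, -0.15], [0.95, 0.25, 0.16], [-0.20, 0.11, 0.97]]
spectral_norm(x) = 0.66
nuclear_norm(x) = 1.32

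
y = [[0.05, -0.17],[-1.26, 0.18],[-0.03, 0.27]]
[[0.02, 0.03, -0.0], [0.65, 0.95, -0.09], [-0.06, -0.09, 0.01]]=y@[[-0.56, -0.82, 0.08], [-0.30, -0.44, 0.05]]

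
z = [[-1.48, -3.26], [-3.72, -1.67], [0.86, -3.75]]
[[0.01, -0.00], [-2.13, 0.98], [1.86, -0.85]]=z@[[0.72, -0.33], [-0.33, 0.15]]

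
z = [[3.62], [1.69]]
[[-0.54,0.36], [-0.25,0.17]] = z@[[-0.15, 0.10]]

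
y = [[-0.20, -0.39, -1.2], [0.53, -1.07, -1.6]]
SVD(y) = [[-0.52,  -0.86],[-0.86,  0.52]] @ diag([2.3090220169815026, 0.5350862781782709]) @ [[-0.15, 0.48, 0.86], [0.83, -0.41, 0.38]]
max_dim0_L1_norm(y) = 2.8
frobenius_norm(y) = 2.37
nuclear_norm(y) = 2.84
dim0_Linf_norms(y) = [0.53, 1.07, 1.6]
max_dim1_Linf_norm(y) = 1.6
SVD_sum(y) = [[0.18,-0.58,-1.03], [0.30,-0.96,-1.70]] + [[-0.38, 0.19, -0.17],[0.23, -0.11, 0.1]]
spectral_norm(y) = 2.31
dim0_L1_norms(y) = [0.73, 1.46, 2.8]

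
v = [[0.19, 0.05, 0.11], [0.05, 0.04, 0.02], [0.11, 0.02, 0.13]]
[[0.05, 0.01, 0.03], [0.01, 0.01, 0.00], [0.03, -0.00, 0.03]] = v @ [[0.23, 0.04, 0.04], [0.04, 0.19, -0.07], [0.04, -0.07, 0.20]]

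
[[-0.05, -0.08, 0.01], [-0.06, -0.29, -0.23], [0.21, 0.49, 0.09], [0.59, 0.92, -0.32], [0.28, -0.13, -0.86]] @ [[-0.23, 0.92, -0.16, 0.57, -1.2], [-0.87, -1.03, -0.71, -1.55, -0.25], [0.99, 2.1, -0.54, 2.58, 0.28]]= [[0.09, 0.06, 0.06, 0.12, 0.08], [0.04, -0.24, 0.34, -0.18, 0.08], [-0.39, -0.12, -0.43, -0.41, -0.35], [-1.25, -1.08, -0.57, -1.92, -1.03], [-0.8, -1.41, 0.51, -1.86, -0.54]]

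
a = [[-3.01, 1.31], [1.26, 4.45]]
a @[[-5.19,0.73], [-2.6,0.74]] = [[12.22, -1.23], [-18.11, 4.21]]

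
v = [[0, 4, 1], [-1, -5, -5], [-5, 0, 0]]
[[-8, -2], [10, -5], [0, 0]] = v @ [[0, 0], [-2, -1], [0, 2]]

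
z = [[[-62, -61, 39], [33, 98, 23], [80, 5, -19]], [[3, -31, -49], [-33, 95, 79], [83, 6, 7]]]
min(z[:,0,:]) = -62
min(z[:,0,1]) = -61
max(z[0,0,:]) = 39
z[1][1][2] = 79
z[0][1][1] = 98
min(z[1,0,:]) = -49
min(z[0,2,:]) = -19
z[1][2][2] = 7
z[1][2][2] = 7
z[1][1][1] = 95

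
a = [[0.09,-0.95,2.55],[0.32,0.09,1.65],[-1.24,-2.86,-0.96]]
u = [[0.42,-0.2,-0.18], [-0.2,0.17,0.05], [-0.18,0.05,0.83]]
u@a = [[0.2, 0.1, 0.91], [-0.03, 0.06, -0.28], [-1.03, -2.2, -1.17]]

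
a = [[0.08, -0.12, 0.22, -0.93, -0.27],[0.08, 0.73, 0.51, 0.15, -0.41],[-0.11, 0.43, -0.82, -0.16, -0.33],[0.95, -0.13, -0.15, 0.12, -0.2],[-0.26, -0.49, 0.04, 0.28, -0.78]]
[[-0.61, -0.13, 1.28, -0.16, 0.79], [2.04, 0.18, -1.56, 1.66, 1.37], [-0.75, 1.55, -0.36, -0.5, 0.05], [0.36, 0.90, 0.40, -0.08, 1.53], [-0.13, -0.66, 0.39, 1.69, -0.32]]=a@[[0.58,0.85,0.30,-0.34,1.7], [1.28,1.02,-1.71,0.21,0.89], [1.47,-1.35,-0.28,1.30,0.60], [1.00,-0.18,-1.21,0.94,-0.43], [-0.4,-0.21,0.03,-1.78,-0.84]]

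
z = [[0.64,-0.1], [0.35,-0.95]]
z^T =[[0.64,0.35], [-0.1,-0.95]]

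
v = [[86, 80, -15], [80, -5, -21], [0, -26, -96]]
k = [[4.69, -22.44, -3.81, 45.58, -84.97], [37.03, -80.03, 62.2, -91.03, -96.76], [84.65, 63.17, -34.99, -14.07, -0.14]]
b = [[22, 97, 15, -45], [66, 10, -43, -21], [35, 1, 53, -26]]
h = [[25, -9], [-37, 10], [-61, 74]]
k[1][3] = -91.03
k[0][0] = 4.69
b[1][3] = -21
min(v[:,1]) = -26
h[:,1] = [-9, 10, 74]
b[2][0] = 35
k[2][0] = 84.65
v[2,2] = -96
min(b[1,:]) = -43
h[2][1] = 74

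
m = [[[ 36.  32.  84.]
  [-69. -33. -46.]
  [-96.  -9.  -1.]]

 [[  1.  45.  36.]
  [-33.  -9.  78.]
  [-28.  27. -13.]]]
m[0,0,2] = 84.0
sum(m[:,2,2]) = -14.0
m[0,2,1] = -9.0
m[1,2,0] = -28.0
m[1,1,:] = [-33.0, -9.0, 78.0]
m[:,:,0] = [[36.0, -69.0, -96.0], [1.0, -33.0, -28.0]]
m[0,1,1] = -33.0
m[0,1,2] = -46.0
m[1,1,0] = -33.0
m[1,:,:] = [[1.0, 45.0, 36.0], [-33.0, -9.0, 78.0], [-28.0, 27.0, -13.0]]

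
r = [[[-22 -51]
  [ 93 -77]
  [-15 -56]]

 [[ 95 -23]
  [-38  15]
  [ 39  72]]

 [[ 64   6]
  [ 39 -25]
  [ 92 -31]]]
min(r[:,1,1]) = -77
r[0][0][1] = -51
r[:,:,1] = [[-51, -77, -56], [-23, 15, 72], [6, -25, -31]]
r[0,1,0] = 93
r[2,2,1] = -31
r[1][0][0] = 95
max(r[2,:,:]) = 92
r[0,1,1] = -77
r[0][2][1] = -56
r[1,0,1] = -23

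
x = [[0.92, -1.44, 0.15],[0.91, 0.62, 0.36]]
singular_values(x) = [1.72, 1.16]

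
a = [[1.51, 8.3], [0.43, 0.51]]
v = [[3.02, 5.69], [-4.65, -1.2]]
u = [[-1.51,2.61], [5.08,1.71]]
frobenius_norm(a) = 8.46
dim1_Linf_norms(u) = [2.61, 5.08]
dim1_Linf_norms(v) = [5.69, 4.65]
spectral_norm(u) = 5.41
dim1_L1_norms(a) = [9.81, 0.94]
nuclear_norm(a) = 8.79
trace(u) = 0.20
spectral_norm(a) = 8.46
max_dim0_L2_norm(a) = 8.32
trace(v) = 1.82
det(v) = 22.83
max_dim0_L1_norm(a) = 8.81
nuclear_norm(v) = 10.50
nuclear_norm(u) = 8.34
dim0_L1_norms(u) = [6.59, 4.32]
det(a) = -2.80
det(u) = -15.84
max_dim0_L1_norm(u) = 6.59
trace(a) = 2.02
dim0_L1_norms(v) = [7.67, 6.89]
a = u + v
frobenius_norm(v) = 8.03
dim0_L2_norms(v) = [5.54, 5.82]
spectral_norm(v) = 7.42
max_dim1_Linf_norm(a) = 8.3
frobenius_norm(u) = 6.15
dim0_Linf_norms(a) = [1.51, 8.3]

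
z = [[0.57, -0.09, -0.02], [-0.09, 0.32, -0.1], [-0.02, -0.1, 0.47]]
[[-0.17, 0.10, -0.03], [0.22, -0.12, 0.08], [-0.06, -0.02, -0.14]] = z @[[-0.20, 0.12, -0.04], [0.65, -0.38, 0.15], [0.01, -0.12, -0.26]]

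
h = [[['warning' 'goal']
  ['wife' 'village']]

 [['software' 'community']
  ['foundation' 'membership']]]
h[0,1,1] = 'village'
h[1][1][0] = 'foundation'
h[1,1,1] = 'membership'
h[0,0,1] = 'goal'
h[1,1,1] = 'membership'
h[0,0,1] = 'goal'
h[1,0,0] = 'software'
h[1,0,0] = 'software'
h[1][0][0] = 'software'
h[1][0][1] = 'community'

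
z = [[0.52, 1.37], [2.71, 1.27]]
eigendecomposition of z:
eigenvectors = [[-0.65, -0.51],[0.76, -0.86]]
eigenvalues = [-1.07, 2.86]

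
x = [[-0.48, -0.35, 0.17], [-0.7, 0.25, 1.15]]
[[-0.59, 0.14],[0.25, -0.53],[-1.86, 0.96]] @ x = [[0.19, 0.24, 0.06], [0.25, -0.22, -0.57], [0.22, 0.89, 0.79]]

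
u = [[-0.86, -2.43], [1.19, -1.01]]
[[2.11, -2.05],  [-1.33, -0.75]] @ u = [[-4.25,-3.06], [0.25,3.99]]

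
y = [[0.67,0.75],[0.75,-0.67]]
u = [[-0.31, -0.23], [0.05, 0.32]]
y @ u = [[-0.17, 0.09], [-0.27, -0.39]]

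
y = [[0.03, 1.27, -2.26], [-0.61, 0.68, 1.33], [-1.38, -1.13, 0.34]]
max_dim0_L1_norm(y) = 3.93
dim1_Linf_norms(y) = [2.26, 1.33, 1.38]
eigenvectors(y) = [[(-0.83+0j), (-0.25-0.51j), -0.25+0.51j],[0.09+0.00j, (0.66+0j), (0.66-0j)],[-0.54+0.00j, 0.20+0.44j, (0.2-0.44j)]]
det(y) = -5.69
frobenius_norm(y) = 3.55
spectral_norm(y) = 2.94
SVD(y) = [[-0.85, 0.18, 0.49], [0.34, -0.52, 0.78], [0.39, 0.83, 0.39]] @ diag([2.935923474627709, 1.5790914236596447, 1.228219698121845]) @ [[-0.26, -0.44, 0.86],[-0.52, -0.68, -0.51],[-0.81, 0.59, 0.05]]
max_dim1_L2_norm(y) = 2.59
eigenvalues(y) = [(-1.58+0j), (1.32+1.36j), (1.32-1.36j)]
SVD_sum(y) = [[0.66, 1.11, -2.15], [-0.26, -0.44, 0.86], [-0.31, -0.51, 0.99]] + [[-0.15, -0.19, -0.14],[0.43, 0.56, 0.42],[-0.69, -0.90, -0.68]] + [[-0.49, 0.35, 0.03],[-0.78, 0.56, 0.05],[-0.38, 0.28, 0.02]]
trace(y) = 1.05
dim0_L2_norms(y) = [1.51, 1.83, 2.64]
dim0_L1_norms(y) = [2.02, 3.08, 3.93]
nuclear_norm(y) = 5.74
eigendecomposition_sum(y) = [[-0.90+0.00j, (-0.02-0j), (-1.05+0j)], [(0.1-0j), 0.00+0.00j, 0.12-0.00j], [(-0.59+0j), (-0.01-0j), (-0.68+0j)]] + [[(0.47+0.12j), (0.64-0.64j), -0.61-0.29j], [-0.36+0.43j, (0.34+0.99j), (0.61-0.49j)], [(-0.4-0.11j), -0.56+0.53j, 0.51+0.26j]] + [[(0.47-0.12j), (0.64+0.64j), -0.61+0.29j], [(-0.36-0.43j), 0.34-0.99j, (0.61+0.49j)], [(-0.4+0.11j), (-0.56-0.53j), (0.51-0.26j)]]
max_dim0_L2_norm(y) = 2.64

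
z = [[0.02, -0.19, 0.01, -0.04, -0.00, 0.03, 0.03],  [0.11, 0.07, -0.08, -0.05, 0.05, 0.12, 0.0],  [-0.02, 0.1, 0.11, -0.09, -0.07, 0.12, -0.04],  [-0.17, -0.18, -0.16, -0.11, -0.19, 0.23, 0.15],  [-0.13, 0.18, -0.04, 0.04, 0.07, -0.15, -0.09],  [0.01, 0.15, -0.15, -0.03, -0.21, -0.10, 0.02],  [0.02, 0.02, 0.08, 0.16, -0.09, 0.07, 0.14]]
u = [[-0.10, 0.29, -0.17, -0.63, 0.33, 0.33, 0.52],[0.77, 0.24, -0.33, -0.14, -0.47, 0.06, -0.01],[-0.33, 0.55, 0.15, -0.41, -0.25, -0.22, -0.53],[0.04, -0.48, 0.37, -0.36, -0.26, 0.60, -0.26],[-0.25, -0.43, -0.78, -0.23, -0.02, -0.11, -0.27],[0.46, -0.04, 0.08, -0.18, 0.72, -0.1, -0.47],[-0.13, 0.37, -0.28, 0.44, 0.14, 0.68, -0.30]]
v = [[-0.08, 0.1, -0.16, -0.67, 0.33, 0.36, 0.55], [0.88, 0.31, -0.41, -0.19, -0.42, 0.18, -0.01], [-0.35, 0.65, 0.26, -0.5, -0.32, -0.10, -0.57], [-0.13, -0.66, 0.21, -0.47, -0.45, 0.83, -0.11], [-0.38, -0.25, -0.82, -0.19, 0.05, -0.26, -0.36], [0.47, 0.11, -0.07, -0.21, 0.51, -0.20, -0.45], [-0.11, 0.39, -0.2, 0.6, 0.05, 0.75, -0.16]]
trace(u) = -0.49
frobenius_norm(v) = 2.88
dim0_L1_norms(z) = [0.48, 0.89, 0.63, 0.52, 0.68, 0.82, 0.47]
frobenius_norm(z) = 0.77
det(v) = -1.35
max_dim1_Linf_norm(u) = 0.78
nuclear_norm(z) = 1.76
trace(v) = -0.29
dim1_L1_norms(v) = [2.25, 2.4, 2.75, 2.86, 2.31, 2.02, 2.26]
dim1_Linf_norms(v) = [0.67, 0.88, 0.65, 0.83, 0.82, 0.51, 0.75]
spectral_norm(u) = 1.01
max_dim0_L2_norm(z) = 0.37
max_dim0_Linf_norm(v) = 0.88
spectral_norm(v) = 1.38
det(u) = -1.00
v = u + z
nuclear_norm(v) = 7.47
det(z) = 0.00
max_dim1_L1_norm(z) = 1.19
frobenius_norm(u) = 2.64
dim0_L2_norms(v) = [1.14, 1.09, 1.01, 1.18, 0.92, 1.24, 1.0]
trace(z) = 0.20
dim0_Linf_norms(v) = [0.88, 0.66, 0.82, 0.67, 0.51, 0.83, 0.57]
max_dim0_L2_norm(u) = 1.0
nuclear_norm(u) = 7.00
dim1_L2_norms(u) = [1.0, 1.0, 1.0, 1.0, 1.0, 1.0, 1.0]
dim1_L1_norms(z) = [0.32, 0.48, 0.55, 1.19, 0.7, 0.67, 0.58]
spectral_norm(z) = 0.51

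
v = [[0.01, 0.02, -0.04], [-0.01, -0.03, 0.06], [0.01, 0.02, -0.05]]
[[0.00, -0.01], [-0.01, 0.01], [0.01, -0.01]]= v @ [[-0.28, 0.25],[-0.22, 0.13],[-0.29, 0.32]]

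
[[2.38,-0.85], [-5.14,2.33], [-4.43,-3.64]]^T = [[2.38,-5.14,-4.43], [-0.85,2.33,-3.64]]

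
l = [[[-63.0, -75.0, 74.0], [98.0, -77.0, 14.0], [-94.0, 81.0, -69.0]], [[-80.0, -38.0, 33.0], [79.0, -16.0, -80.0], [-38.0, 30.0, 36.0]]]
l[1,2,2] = 36.0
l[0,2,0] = -94.0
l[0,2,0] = -94.0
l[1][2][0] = -38.0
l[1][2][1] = 30.0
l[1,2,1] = 30.0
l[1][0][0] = -80.0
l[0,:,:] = [[-63.0, -75.0, 74.0], [98.0, -77.0, 14.0], [-94.0, 81.0, -69.0]]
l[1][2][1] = 30.0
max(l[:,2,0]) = -38.0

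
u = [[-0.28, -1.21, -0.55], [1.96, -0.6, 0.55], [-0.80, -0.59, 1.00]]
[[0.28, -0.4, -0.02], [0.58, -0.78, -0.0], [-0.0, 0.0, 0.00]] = u@[[0.21, -0.28, -0.00], [-0.28, 0.39, 0.01], [-0.0, 0.01, 0.01]]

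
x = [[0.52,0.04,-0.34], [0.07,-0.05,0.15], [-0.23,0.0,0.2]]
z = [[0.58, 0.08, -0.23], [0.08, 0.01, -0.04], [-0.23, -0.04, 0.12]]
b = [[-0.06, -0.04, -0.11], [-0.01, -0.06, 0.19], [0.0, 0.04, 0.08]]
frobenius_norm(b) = 0.26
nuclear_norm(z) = 0.72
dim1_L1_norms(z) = [0.89, 0.13, 0.39]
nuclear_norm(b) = 0.36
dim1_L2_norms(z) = [0.63, 0.09, 0.26]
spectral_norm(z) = 0.69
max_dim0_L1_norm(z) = 0.89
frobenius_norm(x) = 0.71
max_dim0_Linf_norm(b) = 0.19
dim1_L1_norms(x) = [0.9, 0.27, 0.43]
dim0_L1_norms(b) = [0.07, 0.14, 0.38]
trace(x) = 0.67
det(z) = -0.00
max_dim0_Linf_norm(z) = 0.58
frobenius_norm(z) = 0.69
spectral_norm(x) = 0.69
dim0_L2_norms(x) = [0.57, 0.06, 0.42]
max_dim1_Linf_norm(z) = 0.58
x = z + b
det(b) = 0.00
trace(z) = 0.71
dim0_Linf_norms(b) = [0.06, 0.06, 0.19]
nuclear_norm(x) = 0.89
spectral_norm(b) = 0.24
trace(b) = -0.04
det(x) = -0.00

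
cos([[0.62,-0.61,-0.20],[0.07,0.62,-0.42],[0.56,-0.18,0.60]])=[[0.89,0.34,0.01], [0.06,0.81,0.25], [-0.32,0.24,0.85]]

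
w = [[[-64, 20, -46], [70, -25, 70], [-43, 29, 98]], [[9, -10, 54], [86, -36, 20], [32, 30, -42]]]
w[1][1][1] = -36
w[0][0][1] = 20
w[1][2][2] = -42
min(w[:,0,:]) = -64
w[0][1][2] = 70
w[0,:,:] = [[-64, 20, -46], [70, -25, 70], [-43, 29, 98]]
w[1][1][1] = -36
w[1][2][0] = 32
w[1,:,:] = [[9, -10, 54], [86, -36, 20], [32, 30, -42]]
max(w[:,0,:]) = 54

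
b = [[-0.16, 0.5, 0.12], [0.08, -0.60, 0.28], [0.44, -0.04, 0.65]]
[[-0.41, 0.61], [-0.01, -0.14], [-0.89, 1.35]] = b @ [[-0.26, 0.78], [-0.60, 1.09], [-1.23, 1.62]]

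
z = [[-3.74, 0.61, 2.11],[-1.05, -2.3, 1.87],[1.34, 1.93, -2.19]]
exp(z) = [[0.07, 0.3, 0.35], [-0.0, 0.3, 0.28], [0.07, 0.46, 0.51]]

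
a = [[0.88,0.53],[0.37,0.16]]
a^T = [[0.88, 0.37], [0.53, 0.16]]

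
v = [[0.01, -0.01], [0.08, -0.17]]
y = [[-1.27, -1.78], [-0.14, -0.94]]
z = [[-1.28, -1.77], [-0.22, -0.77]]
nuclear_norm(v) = 0.19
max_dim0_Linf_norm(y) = 1.78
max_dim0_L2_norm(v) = 0.17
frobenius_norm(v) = 0.19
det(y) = 0.94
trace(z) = -2.05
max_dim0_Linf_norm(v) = 0.17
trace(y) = -2.21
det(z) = 0.60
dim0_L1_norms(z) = [1.5, 2.54]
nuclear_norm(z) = 2.57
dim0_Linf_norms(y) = [1.27, 1.78]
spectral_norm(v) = 0.19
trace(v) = -0.16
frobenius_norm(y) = 2.38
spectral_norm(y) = 2.35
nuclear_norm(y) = 2.75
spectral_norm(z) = 2.31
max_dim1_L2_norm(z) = 2.18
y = z + v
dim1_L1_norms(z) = [3.05, 0.99]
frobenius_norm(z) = 2.33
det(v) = -0.00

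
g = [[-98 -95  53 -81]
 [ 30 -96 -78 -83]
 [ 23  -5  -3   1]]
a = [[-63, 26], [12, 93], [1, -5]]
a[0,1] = 26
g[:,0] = [-98, 30, 23]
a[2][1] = -5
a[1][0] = 12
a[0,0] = -63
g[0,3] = -81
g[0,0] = -98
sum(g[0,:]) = -221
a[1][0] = 12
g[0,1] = -95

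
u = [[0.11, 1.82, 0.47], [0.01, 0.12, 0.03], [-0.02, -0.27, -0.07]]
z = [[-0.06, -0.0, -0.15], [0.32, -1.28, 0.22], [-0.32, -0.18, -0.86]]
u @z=[[0.43, -2.41, -0.02], [0.03, -0.16, -0.00], [-0.06, 0.36, 0.00]]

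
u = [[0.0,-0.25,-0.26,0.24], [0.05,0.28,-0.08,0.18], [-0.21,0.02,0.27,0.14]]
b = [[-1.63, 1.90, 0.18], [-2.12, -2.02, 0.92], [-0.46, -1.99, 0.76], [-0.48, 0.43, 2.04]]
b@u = [[0.06, 0.94, 0.32, -0.02],  [-0.29, -0.02, 0.96, -0.74],  [-0.26, -0.43, 0.48, -0.36],  [-0.41, 0.28, 0.64, 0.25]]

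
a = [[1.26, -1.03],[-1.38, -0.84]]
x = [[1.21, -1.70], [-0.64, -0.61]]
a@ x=[[2.18,-1.51], [-1.13,2.86]]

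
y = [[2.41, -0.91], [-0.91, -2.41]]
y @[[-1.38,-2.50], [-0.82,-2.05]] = [[-2.58, -4.16], [3.23, 7.22]]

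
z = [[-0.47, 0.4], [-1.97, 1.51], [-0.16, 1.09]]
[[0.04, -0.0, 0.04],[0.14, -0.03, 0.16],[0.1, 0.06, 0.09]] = z@[[0.00, 0.06, -0.02], [0.09, 0.06, 0.08]]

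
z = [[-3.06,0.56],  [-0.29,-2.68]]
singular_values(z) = [3.13, 2.67]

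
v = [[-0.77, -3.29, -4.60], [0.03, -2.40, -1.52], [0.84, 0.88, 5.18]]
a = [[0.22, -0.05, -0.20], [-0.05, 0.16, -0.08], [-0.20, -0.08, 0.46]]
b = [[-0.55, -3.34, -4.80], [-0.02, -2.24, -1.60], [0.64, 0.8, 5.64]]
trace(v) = 2.01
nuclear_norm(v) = 10.50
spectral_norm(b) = 8.32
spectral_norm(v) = 7.97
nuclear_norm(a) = 0.84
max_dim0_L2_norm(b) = 7.58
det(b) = 2.48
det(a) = 0.01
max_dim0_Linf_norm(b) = 5.64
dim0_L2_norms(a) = [0.3, 0.19, 0.51]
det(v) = 3.86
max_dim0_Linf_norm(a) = 0.46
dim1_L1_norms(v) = [8.66, 3.95, 6.9]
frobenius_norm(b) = 8.66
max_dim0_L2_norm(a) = 0.51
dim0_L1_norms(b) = [1.21, 6.38, 12.04]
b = v + a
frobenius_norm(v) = 8.30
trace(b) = 2.85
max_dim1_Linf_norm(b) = 5.64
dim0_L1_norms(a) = [0.47, 0.29, 0.74]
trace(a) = 0.84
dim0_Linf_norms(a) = [0.22, 0.16, 0.46]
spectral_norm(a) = 0.58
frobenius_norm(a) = 0.62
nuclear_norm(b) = 10.82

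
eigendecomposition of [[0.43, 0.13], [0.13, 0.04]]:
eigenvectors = [[0.96, -0.29], [0.29, 0.96]]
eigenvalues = [0.47, 0.0]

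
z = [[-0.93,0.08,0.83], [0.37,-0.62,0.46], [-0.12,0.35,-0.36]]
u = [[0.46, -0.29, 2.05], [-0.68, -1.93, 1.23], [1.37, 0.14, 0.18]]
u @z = [[-0.78, 0.93, -0.49], [-0.23, 1.57, -1.9], [-1.24, 0.09, 1.14]]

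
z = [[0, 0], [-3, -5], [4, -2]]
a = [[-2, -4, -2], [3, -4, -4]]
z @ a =[[0, 0, 0], [-9, 32, 26], [-14, -8, 0]]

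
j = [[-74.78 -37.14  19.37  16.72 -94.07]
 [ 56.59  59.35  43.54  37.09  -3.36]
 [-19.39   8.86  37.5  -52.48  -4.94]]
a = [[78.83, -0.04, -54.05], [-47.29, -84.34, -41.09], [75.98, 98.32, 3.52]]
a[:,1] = [-0.04, -84.34, 98.32]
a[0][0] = 78.83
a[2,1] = 98.32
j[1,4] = -3.36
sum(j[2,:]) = -30.45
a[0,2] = -54.05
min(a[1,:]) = -84.34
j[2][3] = -52.48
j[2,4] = -4.94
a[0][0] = 78.83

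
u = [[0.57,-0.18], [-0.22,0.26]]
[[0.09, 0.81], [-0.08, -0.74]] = u @ [[0.08,  0.71], [-0.24,  -2.23]]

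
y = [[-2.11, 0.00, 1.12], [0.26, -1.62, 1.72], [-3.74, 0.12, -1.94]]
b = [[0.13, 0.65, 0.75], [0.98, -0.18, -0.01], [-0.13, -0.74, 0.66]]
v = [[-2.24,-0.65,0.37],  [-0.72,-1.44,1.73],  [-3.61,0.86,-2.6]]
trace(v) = -6.28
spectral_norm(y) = 4.58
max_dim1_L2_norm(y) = 4.21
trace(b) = 0.61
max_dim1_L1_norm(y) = 5.8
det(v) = -1.93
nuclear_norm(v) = 7.87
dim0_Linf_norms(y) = [3.74, 1.62, 1.94]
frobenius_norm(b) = 1.73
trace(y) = -5.67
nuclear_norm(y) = 8.30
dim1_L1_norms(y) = [3.23, 3.6, 5.8]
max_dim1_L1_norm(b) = 1.53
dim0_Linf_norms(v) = [3.61, 1.44, 2.6]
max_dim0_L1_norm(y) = 6.11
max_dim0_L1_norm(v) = 6.57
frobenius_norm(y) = 5.40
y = v + b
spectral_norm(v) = 4.82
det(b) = -1.00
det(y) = -12.95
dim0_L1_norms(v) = [6.57, 2.95, 4.7]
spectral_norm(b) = 1.00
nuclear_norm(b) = 3.00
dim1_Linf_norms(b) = [0.75, 0.98, 0.74]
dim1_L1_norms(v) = [3.26, 3.89, 7.07]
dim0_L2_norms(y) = [4.3, 1.62, 2.82]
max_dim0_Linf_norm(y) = 3.74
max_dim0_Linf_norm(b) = 0.98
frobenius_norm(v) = 5.63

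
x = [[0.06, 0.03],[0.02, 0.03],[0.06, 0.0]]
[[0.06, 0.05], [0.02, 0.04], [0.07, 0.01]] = x @ [[1.13, 0.19], [-0.10, 1.12]]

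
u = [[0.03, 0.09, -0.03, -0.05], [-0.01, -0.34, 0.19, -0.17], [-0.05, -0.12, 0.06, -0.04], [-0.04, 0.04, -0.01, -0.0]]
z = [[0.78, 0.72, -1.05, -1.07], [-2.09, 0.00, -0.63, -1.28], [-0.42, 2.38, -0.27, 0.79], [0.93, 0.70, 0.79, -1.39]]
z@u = [[0.11, -0.09, 0.06, -0.12], [0.02, -0.16, 0.04, 0.13], [-0.05, -0.78, 0.44, -0.37], [0.04, -0.30, 0.17, -0.2]]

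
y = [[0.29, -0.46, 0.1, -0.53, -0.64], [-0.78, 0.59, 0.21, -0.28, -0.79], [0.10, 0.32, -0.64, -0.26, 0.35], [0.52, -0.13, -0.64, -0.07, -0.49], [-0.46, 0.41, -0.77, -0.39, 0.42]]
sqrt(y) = [[0.79, -0.14, -0.58, -0.48, -0.24], [-0.3, 0.89, -0.50, -0.35, -0.34], [0.22, 0.21, 0.02, 0.03, 0.49], [0.54, 0.06, -0.64, 0.47, -0.02], [-0.05, 0.32, -0.79, -0.2, 0.95]]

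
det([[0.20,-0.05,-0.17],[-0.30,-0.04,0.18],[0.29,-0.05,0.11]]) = -0.008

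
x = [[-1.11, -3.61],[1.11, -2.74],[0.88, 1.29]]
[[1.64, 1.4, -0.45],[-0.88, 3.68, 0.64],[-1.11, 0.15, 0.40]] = x@[[-1.09,  1.34,  0.50],[-0.12,  -0.8,  -0.03]]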